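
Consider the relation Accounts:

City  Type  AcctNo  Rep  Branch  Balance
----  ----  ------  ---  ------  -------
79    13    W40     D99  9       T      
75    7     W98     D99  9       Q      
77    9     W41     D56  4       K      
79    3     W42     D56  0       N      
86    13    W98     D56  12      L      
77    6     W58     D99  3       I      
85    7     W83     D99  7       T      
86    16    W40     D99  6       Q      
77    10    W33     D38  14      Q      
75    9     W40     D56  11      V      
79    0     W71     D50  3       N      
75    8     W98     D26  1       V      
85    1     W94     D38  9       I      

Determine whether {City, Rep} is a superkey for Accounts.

Yes

All 13 rows have distinct {City, Rep} values, so {City, Rep} → (all attributes) holds and {City, Rep} is a superkey.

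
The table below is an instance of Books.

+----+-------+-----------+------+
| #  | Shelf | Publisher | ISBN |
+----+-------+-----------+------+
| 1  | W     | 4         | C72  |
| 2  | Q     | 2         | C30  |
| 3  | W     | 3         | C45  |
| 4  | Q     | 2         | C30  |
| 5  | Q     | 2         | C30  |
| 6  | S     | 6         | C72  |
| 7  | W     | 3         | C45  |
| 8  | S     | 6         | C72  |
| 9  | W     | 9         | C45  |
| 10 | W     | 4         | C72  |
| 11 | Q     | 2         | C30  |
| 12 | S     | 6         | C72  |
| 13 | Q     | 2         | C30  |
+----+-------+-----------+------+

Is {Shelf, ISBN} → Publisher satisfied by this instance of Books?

(Shelf=W, ISBN=C72): rows 1, 10 → Publisher = 4, 4 ✓
(Shelf=Q, ISBN=C30): rows 2, 4, 5, 11, 13 → Publisher = 2, 2, 2, 2, 2 ✓
(Shelf=W, ISBN=C45): rows 3, 7, 9 → Publisher takes values {3, 9} — violation
(Shelf=S, ISBN=C72): rows 6, 8, 12 → Publisher = 6, 6, 6 ✓
Two rows agree on {Shelf, ISBN} but differ on Publisher, so {Shelf, ISBN} → Publisher does not hold.

No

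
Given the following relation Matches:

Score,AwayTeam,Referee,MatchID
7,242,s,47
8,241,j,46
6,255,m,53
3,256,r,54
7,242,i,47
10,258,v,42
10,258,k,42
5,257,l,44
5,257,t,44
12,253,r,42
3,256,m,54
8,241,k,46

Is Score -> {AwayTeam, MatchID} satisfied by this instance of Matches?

Score=7: 2 rows → {AwayTeam,MatchID} = (242, 47), (242, 47) ✓
Score=8: 2 rows → {AwayTeam,MatchID} = (241, 46), (241, 46) ✓
Score=6: 1 row → {AwayTeam,MatchID} = (255, 53) ✓
Score=3: 2 rows → {AwayTeam,MatchID} = (256, 54), (256, 54) ✓
Score=10: 2 rows → {AwayTeam,MatchID} = (258, 42), (258, 42) ✓
Score=5: 2 rows → {AwayTeam,MatchID} = (257, 44), (257, 44) ✓
Score=12: 1 row → {AwayTeam,MatchID} = (253, 42) ✓
Every Score value is associated with a single {AwayTeam, MatchID} value, so Score -> {AwayTeam, MatchID} holds.

Yes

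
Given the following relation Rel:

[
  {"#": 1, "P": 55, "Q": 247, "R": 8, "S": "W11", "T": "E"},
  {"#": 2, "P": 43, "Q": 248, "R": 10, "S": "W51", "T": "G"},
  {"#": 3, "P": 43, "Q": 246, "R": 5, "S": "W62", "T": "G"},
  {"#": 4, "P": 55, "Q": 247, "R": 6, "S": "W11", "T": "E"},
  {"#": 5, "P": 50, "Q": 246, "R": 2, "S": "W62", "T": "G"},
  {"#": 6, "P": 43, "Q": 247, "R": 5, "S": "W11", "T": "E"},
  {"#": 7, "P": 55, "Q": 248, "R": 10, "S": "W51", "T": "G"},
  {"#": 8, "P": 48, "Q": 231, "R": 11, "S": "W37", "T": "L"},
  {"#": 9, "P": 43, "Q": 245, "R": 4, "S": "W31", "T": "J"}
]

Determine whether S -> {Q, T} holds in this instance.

Yes

S=W11: rows 1, 4, 6 → {Q,T} = (247, E), (247, E), (247, E) ✓
S=W51: rows 2, 7 → {Q,T} = (248, G), (248, G) ✓
S=W62: rows 3, 5 → {Q,T} = (246, G), (246, G) ✓
S=W37: row 8 → {Q,T} = (231, L) ✓
S=W31: row 9 → {Q,T} = (245, J) ✓
Every S value is associated with a single {Q, T} value, so S -> {Q, T} holds.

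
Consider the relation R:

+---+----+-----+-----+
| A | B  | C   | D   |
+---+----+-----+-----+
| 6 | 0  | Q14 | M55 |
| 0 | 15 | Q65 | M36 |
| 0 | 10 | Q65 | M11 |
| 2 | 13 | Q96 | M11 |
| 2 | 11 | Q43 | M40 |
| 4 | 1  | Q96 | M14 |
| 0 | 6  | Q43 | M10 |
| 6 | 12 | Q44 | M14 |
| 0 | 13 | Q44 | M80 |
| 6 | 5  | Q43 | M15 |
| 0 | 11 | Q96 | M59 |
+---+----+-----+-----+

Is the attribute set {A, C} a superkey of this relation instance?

Two distinct rows share (A=0, C=Q65), so {A, C} does not determine every attribute — not a superkey.

No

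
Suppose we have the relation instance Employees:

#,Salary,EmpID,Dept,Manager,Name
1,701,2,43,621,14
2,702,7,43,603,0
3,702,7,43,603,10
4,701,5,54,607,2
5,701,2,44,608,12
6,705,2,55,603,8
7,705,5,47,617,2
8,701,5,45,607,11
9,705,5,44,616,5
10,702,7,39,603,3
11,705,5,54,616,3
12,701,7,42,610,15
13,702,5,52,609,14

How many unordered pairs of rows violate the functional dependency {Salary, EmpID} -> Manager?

3

(Salary=701, EmpID=2): violating pairs (1,5) — 1 pair.
(Salary=702, EmpID=7): all 3 rows agree on Manager — 0 pairs.
(Salary=701, EmpID=5): all 2 rows agree on Manager — 0 pairs.
(Salary=705, EmpID=5): violating pairs (7,9), (7,11) — 2 pairs.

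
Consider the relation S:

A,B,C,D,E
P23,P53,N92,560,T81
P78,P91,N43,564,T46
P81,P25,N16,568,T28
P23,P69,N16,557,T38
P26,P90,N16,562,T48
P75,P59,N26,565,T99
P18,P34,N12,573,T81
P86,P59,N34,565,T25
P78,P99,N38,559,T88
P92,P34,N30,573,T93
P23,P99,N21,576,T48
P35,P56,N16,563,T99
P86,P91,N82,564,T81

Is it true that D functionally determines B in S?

D=560: 1 row → B = P53 ✓
D=564: 2 rows → B = P91, P91 ✓
D=568: 1 row → B = P25 ✓
D=557: 1 row → B = P69 ✓
D=562: 1 row → B = P90 ✓
D=565: 2 rows → B = P59, P59 ✓
D=573: 2 rows → B = P34, P34 ✓
D=559: 1 row → B = P99 ✓
D=576: 1 row → B = P99 ✓
D=563: 1 row → B = P56 ✓
Every D value is associated with a single B value, so D -> B holds.

Yes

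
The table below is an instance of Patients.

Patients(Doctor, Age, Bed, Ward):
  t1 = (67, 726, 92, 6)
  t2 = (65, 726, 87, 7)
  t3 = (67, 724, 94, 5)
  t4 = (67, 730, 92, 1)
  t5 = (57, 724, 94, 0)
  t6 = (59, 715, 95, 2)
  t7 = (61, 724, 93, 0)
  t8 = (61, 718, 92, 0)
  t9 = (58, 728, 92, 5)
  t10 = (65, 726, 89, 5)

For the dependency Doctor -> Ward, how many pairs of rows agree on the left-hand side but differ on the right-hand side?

4

Doctor=67: violating pairs (1,3), (1,4), (3,4) — 3 pairs.
Doctor=65: violating pairs (2,10) — 1 pair.
Doctor=61: all 2 rows agree on Ward — 0 pairs.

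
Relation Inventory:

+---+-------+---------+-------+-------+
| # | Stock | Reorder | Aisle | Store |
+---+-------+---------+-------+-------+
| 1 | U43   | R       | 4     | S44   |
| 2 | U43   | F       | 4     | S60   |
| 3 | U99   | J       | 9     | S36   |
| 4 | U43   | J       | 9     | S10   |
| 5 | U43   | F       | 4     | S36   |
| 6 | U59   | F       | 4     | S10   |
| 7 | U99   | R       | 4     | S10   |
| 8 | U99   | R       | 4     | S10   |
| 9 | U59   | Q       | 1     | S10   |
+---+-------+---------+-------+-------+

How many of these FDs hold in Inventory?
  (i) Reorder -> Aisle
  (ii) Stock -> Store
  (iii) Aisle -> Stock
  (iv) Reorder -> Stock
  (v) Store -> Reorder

(i) Reorder -> Aisle: every LHS value maps to a single RHS value — holds.
(ii) Stock -> Store: Stock=U43: rows 1, 2, 4, 5 → Store takes values {S44, S60, S10, S36} — violation; Stock=U99: rows 3, 7, 8 → Store takes values {S36, S10} — violation — fails.
(iii) Aisle -> Stock: Aisle=4: rows 1, 2, 5, 6, 7, 8 → Stock takes values {U43, U59, U99} — violation; Aisle=9: rows 3, 4 → Stock takes values {U99, U43} — violation — fails.
(iv) Reorder -> Stock: Reorder=R: rows 1, 7, 8 → Stock takes values {U43, U99} — violation; Reorder=F: rows 2, 5, 6 → Stock takes values {U43, U59} — violation; Reorder=J: rows 3, 4 → Stock takes values {U99, U43} — violation — fails.
(v) Store -> Reorder: Store=S36: rows 3, 5 → Reorder takes values {J, F} — violation; Store=S10: rows 4, 6, 7, 8, 9 → Reorder takes values {J, F, R, Q} — violation — fails.
1 of the 5 dependencies holds.

1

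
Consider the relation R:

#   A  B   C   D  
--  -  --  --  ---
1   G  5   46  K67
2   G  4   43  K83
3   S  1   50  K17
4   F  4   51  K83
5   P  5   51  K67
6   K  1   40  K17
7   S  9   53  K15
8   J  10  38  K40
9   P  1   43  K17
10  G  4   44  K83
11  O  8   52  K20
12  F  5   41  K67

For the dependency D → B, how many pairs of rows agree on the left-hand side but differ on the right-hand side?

D=K67: all 3 rows agree on B — 0 pairs.
D=K83: all 3 rows agree on B — 0 pairs.
D=K17: all 3 rows agree on B — 0 pairs.

0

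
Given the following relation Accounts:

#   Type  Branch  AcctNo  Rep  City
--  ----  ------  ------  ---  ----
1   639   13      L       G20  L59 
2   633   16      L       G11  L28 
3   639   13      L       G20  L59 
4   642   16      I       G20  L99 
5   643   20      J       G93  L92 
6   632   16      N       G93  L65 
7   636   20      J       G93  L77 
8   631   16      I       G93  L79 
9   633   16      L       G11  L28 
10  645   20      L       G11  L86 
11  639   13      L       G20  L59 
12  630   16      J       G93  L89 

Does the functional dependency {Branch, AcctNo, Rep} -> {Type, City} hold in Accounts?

No

(Branch=13, AcctNo=L, Rep=G20): rows 1, 3, 11 → {Type,City} = (639, L59), (639, L59), (639, L59) ✓
(Branch=16, AcctNo=L, Rep=G11): rows 2, 9 → {Type,City} = (633, L28), (633, L28) ✓
(Branch=16, AcctNo=I, Rep=G20): row 4 → {Type,City} = (642, L99) ✓
(Branch=20, AcctNo=J, Rep=G93): rows 5, 7 → {Type,City} takes values {(643, L92), (636, L77)} — violation
(Branch=16, AcctNo=N, Rep=G93): row 6 → {Type,City} = (632, L65) ✓
(Branch=16, AcctNo=I, Rep=G93): row 8 → {Type,City} = (631, L79) ✓
(Branch=20, AcctNo=L, Rep=G11): row 10 → {Type,City} = (645, L86) ✓
(Branch=16, AcctNo=J, Rep=G93): row 12 → {Type,City} = (630, L89) ✓
Two rows agree on {Branch, AcctNo, Rep} but differ on {Type, City}, so {Branch, AcctNo, Rep} -> {Type, City} does not hold.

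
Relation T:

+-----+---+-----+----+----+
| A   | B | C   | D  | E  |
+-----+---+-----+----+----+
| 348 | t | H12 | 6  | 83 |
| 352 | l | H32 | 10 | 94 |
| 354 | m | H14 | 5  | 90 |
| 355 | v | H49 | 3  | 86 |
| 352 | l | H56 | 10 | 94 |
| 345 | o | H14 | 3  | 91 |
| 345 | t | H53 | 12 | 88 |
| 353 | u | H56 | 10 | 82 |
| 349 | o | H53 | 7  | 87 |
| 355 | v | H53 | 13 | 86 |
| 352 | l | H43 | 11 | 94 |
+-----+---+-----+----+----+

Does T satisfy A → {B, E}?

A=348: 1 row → {B,E} = (t, 83) ✓
A=352: 3 rows → {B,E} = (l, 94), (l, 94), (l, 94) ✓
A=354: 1 row → {B,E} = (m, 90) ✓
A=355: 2 rows → {B,E} = (v, 86), (v, 86) ✓
A=345: 2 rows → {B,E} takes values {(o, 91), (t, 88)} — violation
A=353: 1 row → {B,E} = (u, 82) ✓
A=349: 1 row → {B,E} = (o, 87) ✓
Two rows agree on A but differ on {B, E}, so A → {B, E} does not hold.

No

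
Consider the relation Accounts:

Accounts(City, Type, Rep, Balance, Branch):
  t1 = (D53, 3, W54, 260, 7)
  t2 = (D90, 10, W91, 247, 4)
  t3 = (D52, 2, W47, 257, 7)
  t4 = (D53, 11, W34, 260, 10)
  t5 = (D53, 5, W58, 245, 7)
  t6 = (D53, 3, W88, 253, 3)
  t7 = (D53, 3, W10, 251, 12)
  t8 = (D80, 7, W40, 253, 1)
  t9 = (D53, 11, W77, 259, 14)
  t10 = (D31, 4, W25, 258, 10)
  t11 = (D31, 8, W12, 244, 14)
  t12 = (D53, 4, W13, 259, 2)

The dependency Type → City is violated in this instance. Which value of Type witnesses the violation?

4

Type=3: rows 1, 6, 7 → City = D53, D53, D53 ✓
Type=10: row 2 → City = D90 ✓
Type=2: row 3 → City = D52 ✓
Type=11: rows 4, 9 → City = D53, D53 ✓
Type=5: row 5 → City = D53 ✓
Type=7: row 8 → City = D80 ✓
Type=4: rows 10, 12 → City takes values {D31, D53} — violation
Type=8: row 11 → City = D31 ✓
The only Type value with inconsistent City is Type=4.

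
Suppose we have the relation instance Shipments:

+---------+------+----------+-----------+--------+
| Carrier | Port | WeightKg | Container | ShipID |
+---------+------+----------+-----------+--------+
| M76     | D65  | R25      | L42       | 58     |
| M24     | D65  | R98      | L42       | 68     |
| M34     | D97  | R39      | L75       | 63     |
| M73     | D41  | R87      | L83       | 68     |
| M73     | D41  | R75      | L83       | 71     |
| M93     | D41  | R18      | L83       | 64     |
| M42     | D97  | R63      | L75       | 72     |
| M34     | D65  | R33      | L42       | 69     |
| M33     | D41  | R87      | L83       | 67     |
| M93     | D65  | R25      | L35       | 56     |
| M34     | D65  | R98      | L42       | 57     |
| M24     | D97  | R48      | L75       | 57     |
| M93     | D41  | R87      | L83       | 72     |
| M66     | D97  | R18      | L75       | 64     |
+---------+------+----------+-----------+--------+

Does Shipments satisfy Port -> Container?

Port=D65: 5 rows → Container takes values {L42, L35} — violation
Port=D97: 4 rows → Container = L75, L75, L75, L75 ✓
Port=D41: 5 rows → Container = L83, L83, L83, L83, L83 ✓
Two rows agree on Port but differ on Container, so Port -> Container does not hold.

No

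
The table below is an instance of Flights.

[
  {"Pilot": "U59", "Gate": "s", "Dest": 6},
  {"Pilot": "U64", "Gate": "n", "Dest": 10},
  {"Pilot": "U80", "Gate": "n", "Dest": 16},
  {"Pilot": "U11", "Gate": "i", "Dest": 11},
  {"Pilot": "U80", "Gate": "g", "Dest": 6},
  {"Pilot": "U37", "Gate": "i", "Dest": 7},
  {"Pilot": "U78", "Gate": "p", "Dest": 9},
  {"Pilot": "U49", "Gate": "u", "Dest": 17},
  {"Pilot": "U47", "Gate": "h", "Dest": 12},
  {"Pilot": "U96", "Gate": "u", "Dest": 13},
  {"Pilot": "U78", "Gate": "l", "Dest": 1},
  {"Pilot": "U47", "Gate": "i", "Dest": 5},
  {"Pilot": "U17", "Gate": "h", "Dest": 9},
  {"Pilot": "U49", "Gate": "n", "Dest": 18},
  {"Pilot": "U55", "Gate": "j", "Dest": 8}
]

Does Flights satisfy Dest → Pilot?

Dest=6: 2 rows → Pilot takes values {U59, U80} — violation
Dest=10: 1 row → Pilot = U64 ✓
Dest=16: 1 row → Pilot = U80 ✓
Dest=11: 1 row → Pilot = U11 ✓
Dest=7: 1 row → Pilot = U37 ✓
Dest=9: 2 rows → Pilot takes values {U78, U17} — violation
Dest=17: 1 row → Pilot = U49 ✓
Dest=12: 1 row → Pilot = U47 ✓
Dest=13: 1 row → Pilot = U96 ✓
Dest=1: 1 row → Pilot = U78 ✓
Dest=5: 1 row → Pilot = U47 ✓
Dest=18: 1 row → Pilot = U49 ✓
Dest=8: 1 row → Pilot = U55 ✓
Two rows agree on Dest but differ on Pilot, so Dest → Pilot does not hold.

No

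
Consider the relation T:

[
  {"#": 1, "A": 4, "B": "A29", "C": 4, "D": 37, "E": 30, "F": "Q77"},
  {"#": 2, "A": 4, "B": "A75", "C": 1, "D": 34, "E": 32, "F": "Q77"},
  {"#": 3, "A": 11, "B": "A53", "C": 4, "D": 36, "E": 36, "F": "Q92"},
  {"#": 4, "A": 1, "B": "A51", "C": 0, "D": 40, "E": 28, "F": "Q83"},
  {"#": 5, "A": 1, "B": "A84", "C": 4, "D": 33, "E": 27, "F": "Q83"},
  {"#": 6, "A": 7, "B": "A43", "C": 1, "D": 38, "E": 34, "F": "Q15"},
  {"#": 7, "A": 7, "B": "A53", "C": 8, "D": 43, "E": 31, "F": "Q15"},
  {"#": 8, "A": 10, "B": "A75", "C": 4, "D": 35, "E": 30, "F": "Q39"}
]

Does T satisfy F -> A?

Yes

F=Q77: rows 1, 2 → A = 4, 4 ✓
F=Q92: row 3 → A = 11 ✓
F=Q83: rows 4, 5 → A = 1, 1 ✓
F=Q15: rows 6, 7 → A = 7, 7 ✓
F=Q39: row 8 → A = 10 ✓
Every F value is associated with a single A value, so F -> A holds.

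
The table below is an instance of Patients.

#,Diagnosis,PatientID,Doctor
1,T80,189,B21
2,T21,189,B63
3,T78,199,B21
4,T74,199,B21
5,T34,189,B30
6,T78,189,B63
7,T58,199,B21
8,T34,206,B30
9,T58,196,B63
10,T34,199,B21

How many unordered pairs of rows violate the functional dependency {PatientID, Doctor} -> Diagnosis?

(PatientID=189, Doctor=B63): violating pairs (2,6) — 1 pair.
(PatientID=199, Doctor=B21): violating pairs (3,4), (3,7), (3,10), (4,7), (4,10), (7,10) — 6 pairs.

7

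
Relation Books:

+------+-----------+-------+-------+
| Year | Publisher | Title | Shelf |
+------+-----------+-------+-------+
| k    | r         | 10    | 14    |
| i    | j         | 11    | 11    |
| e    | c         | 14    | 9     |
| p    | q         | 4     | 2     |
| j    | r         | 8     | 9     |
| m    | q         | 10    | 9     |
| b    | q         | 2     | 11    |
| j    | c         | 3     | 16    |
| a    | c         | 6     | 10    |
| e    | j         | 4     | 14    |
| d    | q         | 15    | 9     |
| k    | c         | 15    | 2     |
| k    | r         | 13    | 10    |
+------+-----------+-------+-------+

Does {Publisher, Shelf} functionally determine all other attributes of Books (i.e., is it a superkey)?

No

Two distinct rows share (Publisher=q, Shelf=9), so {Publisher, Shelf} does not determine every attribute — not a superkey.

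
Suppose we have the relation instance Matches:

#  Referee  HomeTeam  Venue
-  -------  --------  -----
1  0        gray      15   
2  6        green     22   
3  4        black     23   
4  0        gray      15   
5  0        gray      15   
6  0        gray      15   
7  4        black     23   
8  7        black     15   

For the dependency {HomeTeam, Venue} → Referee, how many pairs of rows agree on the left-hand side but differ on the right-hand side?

0

(HomeTeam=gray, Venue=15): all 4 rows agree on Referee — 0 pairs.
(HomeTeam=black, Venue=23): all 2 rows agree on Referee — 0 pairs.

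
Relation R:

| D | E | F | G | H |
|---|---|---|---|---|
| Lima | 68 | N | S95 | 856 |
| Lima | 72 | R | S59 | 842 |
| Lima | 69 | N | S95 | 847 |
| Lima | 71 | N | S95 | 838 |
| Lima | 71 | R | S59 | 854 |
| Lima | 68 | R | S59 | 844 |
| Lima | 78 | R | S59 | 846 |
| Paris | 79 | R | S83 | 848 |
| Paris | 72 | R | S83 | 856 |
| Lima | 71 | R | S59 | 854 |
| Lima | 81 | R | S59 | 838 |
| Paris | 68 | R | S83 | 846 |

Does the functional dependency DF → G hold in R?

Yes

(D=Lima, F=N): 3 rows → G = S95, S95, S95 ✓
(D=Lima, F=R): 6 rows → G = S59, S59, S59, S59, S59, S59 ✓
(D=Paris, F=R): 3 rows → G = S83, S83, S83 ✓
Every DF value is associated with a single G value, so DF → G holds.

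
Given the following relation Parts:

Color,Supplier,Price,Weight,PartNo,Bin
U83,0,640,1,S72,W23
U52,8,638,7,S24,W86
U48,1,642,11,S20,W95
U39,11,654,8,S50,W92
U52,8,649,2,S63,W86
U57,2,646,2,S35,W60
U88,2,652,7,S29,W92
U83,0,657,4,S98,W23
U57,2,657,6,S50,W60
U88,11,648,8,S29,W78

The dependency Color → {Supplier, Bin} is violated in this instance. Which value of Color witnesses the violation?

Color=U83: 2 rows → {Supplier,Bin} = (0, W23), (0, W23) ✓
Color=U52: 2 rows → {Supplier,Bin} = (8, W86), (8, W86) ✓
Color=U48: 1 row → {Supplier,Bin} = (1, W95) ✓
Color=U39: 1 row → {Supplier,Bin} = (11, W92) ✓
Color=U57: 2 rows → {Supplier,Bin} = (2, W60), (2, W60) ✓
Color=U88: 2 rows → {Supplier,Bin} takes values {(2, W92), (11, W78)} — violation
The only Color value with inconsistent RHS is Color=U88.

U88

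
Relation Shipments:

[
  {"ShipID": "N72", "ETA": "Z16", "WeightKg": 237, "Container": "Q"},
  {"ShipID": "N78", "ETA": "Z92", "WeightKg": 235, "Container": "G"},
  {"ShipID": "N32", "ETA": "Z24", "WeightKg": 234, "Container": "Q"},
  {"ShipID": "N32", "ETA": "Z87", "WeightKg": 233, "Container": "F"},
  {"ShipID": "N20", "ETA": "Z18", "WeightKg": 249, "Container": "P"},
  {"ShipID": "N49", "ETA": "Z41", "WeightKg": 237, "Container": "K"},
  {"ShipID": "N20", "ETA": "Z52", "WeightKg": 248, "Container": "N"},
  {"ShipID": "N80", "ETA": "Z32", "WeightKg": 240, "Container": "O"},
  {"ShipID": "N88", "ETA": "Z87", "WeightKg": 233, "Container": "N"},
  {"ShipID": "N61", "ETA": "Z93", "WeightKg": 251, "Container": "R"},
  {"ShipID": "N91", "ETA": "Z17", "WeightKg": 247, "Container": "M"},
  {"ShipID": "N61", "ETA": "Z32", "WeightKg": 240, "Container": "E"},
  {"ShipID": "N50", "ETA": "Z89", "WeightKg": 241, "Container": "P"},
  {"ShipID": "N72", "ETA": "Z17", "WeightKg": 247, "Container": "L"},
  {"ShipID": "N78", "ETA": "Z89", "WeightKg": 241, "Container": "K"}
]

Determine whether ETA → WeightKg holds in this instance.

Yes

ETA=Z16: 1 row → WeightKg = 237 ✓
ETA=Z92: 1 row → WeightKg = 235 ✓
ETA=Z24: 1 row → WeightKg = 234 ✓
ETA=Z87: 2 rows → WeightKg = 233, 233 ✓
ETA=Z18: 1 row → WeightKg = 249 ✓
ETA=Z41: 1 row → WeightKg = 237 ✓
ETA=Z52: 1 row → WeightKg = 248 ✓
ETA=Z32: 2 rows → WeightKg = 240, 240 ✓
ETA=Z93: 1 row → WeightKg = 251 ✓
ETA=Z17: 2 rows → WeightKg = 247, 247 ✓
ETA=Z89: 2 rows → WeightKg = 241, 241 ✓
Every ETA value is associated with a single WeightKg value, so ETA → WeightKg holds.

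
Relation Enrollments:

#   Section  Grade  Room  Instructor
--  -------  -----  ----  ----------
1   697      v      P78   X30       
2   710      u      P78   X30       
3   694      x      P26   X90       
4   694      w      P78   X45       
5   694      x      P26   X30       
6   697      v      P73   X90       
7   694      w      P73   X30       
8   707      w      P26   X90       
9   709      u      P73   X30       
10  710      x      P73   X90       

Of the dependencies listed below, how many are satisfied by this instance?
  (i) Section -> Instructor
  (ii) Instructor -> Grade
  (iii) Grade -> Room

(i) Section -> Instructor: Section=697: rows 1, 6 → Instructor takes values {X30, X90} — violation; Section=710: rows 2, 10 → Instructor takes values {X30, X90} — violation; Section=694: rows 3, 4, 5, 7 → Instructor takes values {X90, X45, X30} — violation — fails.
(ii) Instructor -> Grade: Instructor=X30: rows 1, 2, 5, 7, 9 → Grade takes values {v, u, x, w} — violation; Instructor=X90: rows 3, 6, 8, 10 → Grade takes values {x, v, w} — violation — fails.
(iii) Grade -> Room: Grade=v: rows 1, 6 → Room takes values {P78, P73} — violation; Grade=u: rows 2, 9 → Room takes values {P78, P73} — violation; Grade=x: rows 3, 5, 10 → Room takes values {P26, P73} — violation; Grade=w: rows 4, 7, 8 → Room takes values {P78, P73, P26} — violation — fails.
None of the 3 dependencies hold.

0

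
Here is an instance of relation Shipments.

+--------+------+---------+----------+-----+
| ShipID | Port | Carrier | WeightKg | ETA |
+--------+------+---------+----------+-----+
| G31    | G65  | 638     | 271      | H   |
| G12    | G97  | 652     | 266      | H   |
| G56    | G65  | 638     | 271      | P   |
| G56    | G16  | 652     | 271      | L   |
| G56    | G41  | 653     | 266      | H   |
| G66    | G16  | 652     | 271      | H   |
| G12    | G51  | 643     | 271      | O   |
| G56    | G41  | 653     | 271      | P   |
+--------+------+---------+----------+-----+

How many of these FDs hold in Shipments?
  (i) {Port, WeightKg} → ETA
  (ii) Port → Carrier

(i) {Port, WeightKg} → ETA: (Port=G65, WeightKg=271): 2 rows → ETA takes values {H, P} — violation; (Port=G16, WeightKg=271): 2 rows → ETA takes values {L, H} — violation — fails.
(ii) Port → Carrier: every LHS value maps to a single RHS value — holds.
1 of the 2 dependencies holds.

1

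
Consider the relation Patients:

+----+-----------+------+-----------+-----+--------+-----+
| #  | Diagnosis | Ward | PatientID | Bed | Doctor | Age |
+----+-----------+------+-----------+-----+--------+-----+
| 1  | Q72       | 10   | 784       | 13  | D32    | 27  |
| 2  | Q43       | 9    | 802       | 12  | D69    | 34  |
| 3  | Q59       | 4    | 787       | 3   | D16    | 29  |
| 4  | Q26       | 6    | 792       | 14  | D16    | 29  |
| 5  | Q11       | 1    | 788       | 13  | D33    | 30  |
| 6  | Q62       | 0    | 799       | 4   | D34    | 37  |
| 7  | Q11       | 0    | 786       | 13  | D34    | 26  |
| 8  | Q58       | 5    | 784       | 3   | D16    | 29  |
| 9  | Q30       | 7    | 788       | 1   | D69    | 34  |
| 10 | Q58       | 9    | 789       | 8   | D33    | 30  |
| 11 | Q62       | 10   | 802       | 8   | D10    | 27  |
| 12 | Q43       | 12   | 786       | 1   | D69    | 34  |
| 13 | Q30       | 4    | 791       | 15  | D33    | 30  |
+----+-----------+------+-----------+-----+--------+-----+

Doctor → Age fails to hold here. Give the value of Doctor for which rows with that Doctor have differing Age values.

Doctor=D32: row 1 → Age = 27 ✓
Doctor=D69: rows 2, 9, 12 → Age = 34, 34, 34 ✓
Doctor=D16: rows 3, 4, 8 → Age = 29, 29, 29 ✓
Doctor=D33: rows 5, 10, 13 → Age = 30, 30, 30 ✓
Doctor=D34: rows 6, 7 → Age takes values {37, 26} — violation
Doctor=D10: row 11 → Age = 27 ✓
The only Doctor value with inconsistent Age is Doctor=D34.

D34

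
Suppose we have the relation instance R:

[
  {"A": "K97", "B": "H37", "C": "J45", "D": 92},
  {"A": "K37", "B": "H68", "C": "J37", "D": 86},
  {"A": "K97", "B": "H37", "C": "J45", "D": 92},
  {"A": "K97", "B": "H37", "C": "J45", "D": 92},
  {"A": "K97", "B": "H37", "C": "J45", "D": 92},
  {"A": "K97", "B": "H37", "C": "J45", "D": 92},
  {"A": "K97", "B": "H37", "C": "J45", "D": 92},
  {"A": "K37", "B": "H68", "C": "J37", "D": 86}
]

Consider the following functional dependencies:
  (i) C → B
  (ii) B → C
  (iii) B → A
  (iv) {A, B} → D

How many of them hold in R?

4

(i) C → B: every LHS value maps to a single RHS value — holds.
(ii) B → C: every LHS value maps to a single RHS value — holds.
(iii) B → A: every LHS value maps to a single RHS value — holds.
(iv) {A, B} → D: every LHS value maps to a single RHS value — holds.
4 of the 4 dependencies hold.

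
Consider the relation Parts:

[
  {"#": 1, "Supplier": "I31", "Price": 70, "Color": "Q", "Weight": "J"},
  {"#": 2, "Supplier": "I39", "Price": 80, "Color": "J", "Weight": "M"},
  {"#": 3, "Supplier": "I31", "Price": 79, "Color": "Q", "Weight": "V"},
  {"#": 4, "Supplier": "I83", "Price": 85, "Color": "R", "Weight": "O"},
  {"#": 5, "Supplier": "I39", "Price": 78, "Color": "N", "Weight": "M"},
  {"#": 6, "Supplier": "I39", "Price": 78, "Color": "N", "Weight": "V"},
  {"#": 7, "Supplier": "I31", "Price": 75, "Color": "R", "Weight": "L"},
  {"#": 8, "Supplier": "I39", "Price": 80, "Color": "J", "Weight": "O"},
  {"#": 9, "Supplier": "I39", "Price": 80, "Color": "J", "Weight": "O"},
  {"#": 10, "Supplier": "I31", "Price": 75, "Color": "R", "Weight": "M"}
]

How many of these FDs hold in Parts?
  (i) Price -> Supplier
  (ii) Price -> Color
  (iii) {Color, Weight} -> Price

(i) Price -> Supplier: every LHS value maps to a single RHS value — holds.
(ii) Price -> Color: every LHS value maps to a single RHS value — holds.
(iii) {Color, Weight} -> Price: every LHS value maps to a single RHS value — holds.
3 of the 3 dependencies hold.

3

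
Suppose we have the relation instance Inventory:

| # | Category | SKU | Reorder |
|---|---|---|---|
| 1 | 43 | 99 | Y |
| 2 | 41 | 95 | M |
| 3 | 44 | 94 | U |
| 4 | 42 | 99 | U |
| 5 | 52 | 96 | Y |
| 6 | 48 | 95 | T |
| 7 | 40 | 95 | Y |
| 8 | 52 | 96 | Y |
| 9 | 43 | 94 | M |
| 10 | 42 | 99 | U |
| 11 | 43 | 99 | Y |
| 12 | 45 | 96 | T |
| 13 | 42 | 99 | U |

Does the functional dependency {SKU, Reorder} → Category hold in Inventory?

Yes

(SKU=99, Reorder=Y): rows 1, 11 → Category = 43, 43 ✓
(SKU=95, Reorder=M): row 2 → Category = 41 ✓
(SKU=94, Reorder=U): row 3 → Category = 44 ✓
(SKU=99, Reorder=U): rows 4, 10, 13 → Category = 42, 42, 42 ✓
(SKU=96, Reorder=Y): rows 5, 8 → Category = 52, 52 ✓
(SKU=95, Reorder=T): row 6 → Category = 48 ✓
(SKU=95, Reorder=Y): row 7 → Category = 40 ✓
(SKU=94, Reorder=M): row 9 → Category = 43 ✓
(SKU=96, Reorder=T): row 12 → Category = 45 ✓
Every {SKU, Reorder} value is associated with a single Category value, so {SKU, Reorder} → Category holds.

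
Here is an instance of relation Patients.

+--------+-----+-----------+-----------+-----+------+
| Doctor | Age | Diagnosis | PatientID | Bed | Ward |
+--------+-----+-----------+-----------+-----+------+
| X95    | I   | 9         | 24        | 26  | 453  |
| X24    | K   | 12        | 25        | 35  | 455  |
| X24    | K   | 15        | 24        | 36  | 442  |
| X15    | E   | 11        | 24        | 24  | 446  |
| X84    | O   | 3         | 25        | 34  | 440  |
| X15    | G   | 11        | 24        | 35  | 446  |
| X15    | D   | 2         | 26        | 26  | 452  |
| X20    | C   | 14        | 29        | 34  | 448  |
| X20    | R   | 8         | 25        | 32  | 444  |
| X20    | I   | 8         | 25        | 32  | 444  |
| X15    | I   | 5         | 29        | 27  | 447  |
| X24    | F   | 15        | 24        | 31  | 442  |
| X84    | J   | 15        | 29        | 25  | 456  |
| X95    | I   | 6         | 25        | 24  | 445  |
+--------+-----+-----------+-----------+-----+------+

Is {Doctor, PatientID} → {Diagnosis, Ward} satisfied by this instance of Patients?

Yes

(Doctor=X95, PatientID=24): 1 row → {Diagnosis,Ward} = (9, 453) ✓
(Doctor=X24, PatientID=25): 1 row → {Diagnosis,Ward} = (12, 455) ✓
(Doctor=X24, PatientID=24): 2 rows → {Diagnosis,Ward} = (15, 442), (15, 442) ✓
(Doctor=X15, PatientID=24): 2 rows → {Diagnosis,Ward} = (11, 446), (11, 446) ✓
(Doctor=X84, PatientID=25): 1 row → {Diagnosis,Ward} = (3, 440) ✓
(Doctor=X15, PatientID=26): 1 row → {Diagnosis,Ward} = (2, 452) ✓
(Doctor=X20, PatientID=29): 1 row → {Diagnosis,Ward} = (14, 448) ✓
(Doctor=X20, PatientID=25): 2 rows → {Diagnosis,Ward} = (8, 444), (8, 444) ✓
(Doctor=X15, PatientID=29): 1 row → {Diagnosis,Ward} = (5, 447) ✓
(Doctor=X84, PatientID=29): 1 row → {Diagnosis,Ward} = (15, 456) ✓
(Doctor=X95, PatientID=25): 1 row → {Diagnosis,Ward} = (6, 445) ✓
Every {Doctor, PatientID} value is associated with a single {Diagnosis, Ward} value, so {Doctor, PatientID} → {Diagnosis, Ward} holds.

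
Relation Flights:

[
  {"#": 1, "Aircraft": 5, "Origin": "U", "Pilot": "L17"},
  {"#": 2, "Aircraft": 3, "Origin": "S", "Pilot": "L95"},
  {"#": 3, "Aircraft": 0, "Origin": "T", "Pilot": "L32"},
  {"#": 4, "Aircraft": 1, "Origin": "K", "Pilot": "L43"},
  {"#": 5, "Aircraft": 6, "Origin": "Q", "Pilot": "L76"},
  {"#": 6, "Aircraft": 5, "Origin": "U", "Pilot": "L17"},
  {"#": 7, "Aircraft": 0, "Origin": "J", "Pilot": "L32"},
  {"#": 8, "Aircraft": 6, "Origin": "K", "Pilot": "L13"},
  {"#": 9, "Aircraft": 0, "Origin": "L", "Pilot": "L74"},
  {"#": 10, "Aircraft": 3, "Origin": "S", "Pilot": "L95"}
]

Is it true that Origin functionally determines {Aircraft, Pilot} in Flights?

Origin=U: rows 1, 6 → {Aircraft,Pilot} = (5, L17), (5, L17) ✓
Origin=S: rows 2, 10 → {Aircraft,Pilot} = (3, L95), (3, L95) ✓
Origin=T: row 3 → {Aircraft,Pilot} = (0, L32) ✓
Origin=K: rows 4, 8 → {Aircraft,Pilot} takes values {(1, L43), (6, L13)} — violation
Origin=Q: row 5 → {Aircraft,Pilot} = (6, L76) ✓
Origin=J: row 7 → {Aircraft,Pilot} = (0, L32) ✓
Origin=L: row 9 → {Aircraft,Pilot} = (0, L74) ✓
Two rows agree on Origin but differ on {Aircraft, Pilot}, so Origin -> {Aircraft, Pilot} does not hold.

No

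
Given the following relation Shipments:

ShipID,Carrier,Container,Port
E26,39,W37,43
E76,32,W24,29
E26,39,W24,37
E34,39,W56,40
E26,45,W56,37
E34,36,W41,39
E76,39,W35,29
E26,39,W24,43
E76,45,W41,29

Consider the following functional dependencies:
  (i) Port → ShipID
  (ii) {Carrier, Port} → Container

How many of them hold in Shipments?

(i) Port → ShipID: every LHS value maps to a single RHS value — holds.
(ii) {Carrier, Port} → Container: (Carrier=39, Port=43): 2 rows → Container takes values {W37, W24} — violation — fails.
1 of the 2 dependencies holds.

1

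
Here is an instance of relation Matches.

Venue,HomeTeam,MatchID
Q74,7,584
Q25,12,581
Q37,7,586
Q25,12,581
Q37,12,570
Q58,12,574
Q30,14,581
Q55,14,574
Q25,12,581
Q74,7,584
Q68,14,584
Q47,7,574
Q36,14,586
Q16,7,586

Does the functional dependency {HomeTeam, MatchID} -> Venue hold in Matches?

No

(HomeTeam=7, MatchID=584): 2 rows → Venue = Q74, Q74 ✓
(HomeTeam=12, MatchID=581): 3 rows → Venue = Q25, Q25, Q25 ✓
(HomeTeam=7, MatchID=586): 2 rows → Venue takes values {Q37, Q16} — violation
(HomeTeam=12, MatchID=570): 1 row → Venue = Q37 ✓
(HomeTeam=12, MatchID=574): 1 row → Venue = Q58 ✓
(HomeTeam=14, MatchID=581): 1 row → Venue = Q30 ✓
(HomeTeam=14, MatchID=574): 1 row → Venue = Q55 ✓
(HomeTeam=14, MatchID=584): 1 row → Venue = Q68 ✓
(HomeTeam=7, MatchID=574): 1 row → Venue = Q47 ✓
(HomeTeam=14, MatchID=586): 1 row → Venue = Q36 ✓
Two rows agree on {HomeTeam, MatchID} but differ on Venue, so {HomeTeam, MatchID} -> Venue does not hold.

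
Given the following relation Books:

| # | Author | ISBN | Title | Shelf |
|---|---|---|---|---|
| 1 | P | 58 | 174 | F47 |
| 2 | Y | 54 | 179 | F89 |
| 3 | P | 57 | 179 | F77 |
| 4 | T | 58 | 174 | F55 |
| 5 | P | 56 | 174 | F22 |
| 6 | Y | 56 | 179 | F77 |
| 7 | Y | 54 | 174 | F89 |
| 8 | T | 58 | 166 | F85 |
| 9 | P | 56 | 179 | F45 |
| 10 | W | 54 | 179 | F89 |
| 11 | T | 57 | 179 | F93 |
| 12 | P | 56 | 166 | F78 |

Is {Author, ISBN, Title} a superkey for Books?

All 12 rows have distinct {Author, ISBN, Title} values, so {Author, ISBN, Title} → (all attributes) holds and {Author, ISBN, Title} is a superkey.

Yes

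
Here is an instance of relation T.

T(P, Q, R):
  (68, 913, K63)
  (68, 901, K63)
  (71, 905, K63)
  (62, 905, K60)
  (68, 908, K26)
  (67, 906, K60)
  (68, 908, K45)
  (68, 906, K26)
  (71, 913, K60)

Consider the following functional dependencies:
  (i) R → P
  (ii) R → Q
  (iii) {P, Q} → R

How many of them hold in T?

0

(i) R → P: R=K63: 3 rows → P takes values {68, 71} — violation; R=K60: 3 rows → P takes values {62, 67, 71} — violation — fails.
(ii) R → Q: R=K63: 3 rows → Q takes values {913, 901, 905} — violation; R=K60: 3 rows → Q takes values {905, 906, 913} — violation; R=K26: 2 rows → Q takes values {908, 906} — violation — fails.
(iii) {P, Q} → R: (P=68, Q=908): 2 rows → R takes values {K26, K45} — violation — fails.
None of the 3 dependencies hold.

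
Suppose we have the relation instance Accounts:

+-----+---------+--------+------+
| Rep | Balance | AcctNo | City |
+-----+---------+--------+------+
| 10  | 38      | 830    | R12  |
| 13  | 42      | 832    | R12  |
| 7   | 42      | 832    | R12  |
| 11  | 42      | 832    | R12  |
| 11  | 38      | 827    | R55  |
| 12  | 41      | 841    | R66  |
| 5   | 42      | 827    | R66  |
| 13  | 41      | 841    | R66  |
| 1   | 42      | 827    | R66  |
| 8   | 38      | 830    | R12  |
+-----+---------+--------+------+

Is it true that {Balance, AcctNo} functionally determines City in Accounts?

Yes

(Balance=38, AcctNo=830): 2 rows → City = R12, R12 ✓
(Balance=42, AcctNo=832): 3 rows → City = R12, R12, R12 ✓
(Balance=38, AcctNo=827): 1 row → City = R55 ✓
(Balance=41, AcctNo=841): 2 rows → City = R66, R66 ✓
(Balance=42, AcctNo=827): 2 rows → City = R66, R66 ✓
Every {Balance, AcctNo} value is associated with a single City value, so {Balance, AcctNo} → City holds.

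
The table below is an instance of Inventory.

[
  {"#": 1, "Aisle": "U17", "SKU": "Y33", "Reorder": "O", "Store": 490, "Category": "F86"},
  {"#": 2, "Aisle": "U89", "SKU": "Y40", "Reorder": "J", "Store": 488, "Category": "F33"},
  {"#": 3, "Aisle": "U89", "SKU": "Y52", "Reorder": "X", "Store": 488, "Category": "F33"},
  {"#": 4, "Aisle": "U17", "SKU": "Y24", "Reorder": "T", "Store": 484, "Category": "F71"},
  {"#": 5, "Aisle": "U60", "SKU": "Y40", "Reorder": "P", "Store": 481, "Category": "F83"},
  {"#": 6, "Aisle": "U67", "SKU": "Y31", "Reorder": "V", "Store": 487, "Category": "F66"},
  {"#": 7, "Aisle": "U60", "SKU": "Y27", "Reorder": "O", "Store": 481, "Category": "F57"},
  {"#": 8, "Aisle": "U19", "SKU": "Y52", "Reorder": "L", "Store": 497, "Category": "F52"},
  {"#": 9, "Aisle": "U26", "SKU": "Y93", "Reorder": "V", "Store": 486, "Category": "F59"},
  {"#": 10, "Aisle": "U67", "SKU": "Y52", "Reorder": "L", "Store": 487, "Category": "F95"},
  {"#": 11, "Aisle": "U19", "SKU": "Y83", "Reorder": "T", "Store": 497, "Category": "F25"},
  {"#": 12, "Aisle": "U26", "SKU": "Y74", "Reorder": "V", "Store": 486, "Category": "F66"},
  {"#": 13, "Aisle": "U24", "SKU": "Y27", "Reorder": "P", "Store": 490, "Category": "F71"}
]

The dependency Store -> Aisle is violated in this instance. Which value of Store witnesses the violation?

490

Store=490: rows 1, 13 → Aisle takes values {U17, U24} — violation
Store=488: rows 2, 3 → Aisle = U89, U89 ✓
Store=484: row 4 → Aisle = U17 ✓
Store=481: rows 5, 7 → Aisle = U60, U60 ✓
Store=487: rows 6, 10 → Aisle = U67, U67 ✓
Store=497: rows 8, 11 → Aisle = U19, U19 ✓
Store=486: rows 9, 12 → Aisle = U26, U26 ✓
The only Store value with inconsistent Aisle is Store=490.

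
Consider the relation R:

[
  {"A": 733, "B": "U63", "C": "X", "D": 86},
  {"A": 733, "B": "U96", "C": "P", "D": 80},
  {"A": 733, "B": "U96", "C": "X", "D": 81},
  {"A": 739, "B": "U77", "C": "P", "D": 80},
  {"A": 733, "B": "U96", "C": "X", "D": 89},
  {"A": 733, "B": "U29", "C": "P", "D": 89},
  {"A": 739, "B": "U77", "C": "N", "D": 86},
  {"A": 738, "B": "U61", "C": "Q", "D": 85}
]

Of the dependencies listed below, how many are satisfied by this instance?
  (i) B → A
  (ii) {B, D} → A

2

(i) B → A: every LHS value maps to a single RHS value — holds.
(ii) {B, D} → A: every LHS value maps to a single RHS value — holds.
2 of the 2 dependencies hold.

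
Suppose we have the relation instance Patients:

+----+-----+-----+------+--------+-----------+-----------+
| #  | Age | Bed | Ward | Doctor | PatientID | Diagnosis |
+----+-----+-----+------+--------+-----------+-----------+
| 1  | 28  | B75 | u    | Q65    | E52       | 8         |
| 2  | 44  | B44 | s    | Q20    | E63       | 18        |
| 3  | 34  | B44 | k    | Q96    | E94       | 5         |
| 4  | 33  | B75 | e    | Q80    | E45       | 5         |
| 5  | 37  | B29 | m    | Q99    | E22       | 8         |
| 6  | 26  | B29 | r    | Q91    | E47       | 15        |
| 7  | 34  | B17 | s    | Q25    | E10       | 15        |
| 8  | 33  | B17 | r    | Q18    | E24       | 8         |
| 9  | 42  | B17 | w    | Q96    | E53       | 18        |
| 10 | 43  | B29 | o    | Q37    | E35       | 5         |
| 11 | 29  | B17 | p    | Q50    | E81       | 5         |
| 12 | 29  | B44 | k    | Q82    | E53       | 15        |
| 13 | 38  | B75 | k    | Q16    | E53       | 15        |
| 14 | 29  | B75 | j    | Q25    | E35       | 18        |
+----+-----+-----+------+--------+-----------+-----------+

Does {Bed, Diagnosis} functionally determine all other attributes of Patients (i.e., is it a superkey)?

All 14 rows have distinct {Bed, Diagnosis} values, so {Bed, Diagnosis} → (all attributes) holds and {Bed, Diagnosis} is a superkey.

Yes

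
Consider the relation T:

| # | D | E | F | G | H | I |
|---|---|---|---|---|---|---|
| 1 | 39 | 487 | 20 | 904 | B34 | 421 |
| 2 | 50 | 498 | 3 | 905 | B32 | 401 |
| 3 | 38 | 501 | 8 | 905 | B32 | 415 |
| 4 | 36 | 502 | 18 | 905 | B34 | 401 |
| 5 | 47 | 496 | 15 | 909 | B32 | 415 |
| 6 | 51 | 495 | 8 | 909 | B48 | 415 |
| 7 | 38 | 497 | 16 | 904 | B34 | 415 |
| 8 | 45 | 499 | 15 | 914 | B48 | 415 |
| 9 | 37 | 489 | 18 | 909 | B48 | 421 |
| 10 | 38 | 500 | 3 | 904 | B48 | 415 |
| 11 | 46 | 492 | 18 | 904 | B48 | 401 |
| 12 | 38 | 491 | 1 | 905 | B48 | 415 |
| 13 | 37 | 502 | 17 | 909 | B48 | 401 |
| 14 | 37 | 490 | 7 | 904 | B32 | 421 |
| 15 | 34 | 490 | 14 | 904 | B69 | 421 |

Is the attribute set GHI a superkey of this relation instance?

Yes

All 15 rows have distinct GHI values, so GHI → (all attributes) holds and GHI is a superkey.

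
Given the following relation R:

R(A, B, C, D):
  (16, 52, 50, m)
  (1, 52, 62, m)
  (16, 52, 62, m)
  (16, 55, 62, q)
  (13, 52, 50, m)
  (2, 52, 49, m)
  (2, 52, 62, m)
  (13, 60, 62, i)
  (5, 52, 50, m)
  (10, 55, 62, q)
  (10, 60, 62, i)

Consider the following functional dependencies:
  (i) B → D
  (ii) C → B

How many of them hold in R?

1

(i) B → D: every LHS value maps to a single RHS value — holds.
(ii) C → B: C=62: 7 rows → B takes values {52, 55, 60} — violation — fails.
1 of the 2 dependencies holds.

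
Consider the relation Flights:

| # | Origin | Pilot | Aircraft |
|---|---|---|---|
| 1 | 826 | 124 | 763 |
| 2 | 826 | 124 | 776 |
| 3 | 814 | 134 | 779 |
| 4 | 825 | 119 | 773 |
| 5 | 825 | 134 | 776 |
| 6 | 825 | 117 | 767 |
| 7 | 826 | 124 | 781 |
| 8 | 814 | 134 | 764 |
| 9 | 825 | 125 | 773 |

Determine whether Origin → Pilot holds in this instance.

No

Origin=826: rows 1, 2, 7 → Pilot = 124, 124, 124 ✓
Origin=814: rows 3, 8 → Pilot = 134, 134 ✓
Origin=825: rows 4, 5, 6, 9 → Pilot takes values {119, 134, 117, 125} — violation
Two rows agree on Origin but differ on Pilot, so Origin → Pilot does not hold.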